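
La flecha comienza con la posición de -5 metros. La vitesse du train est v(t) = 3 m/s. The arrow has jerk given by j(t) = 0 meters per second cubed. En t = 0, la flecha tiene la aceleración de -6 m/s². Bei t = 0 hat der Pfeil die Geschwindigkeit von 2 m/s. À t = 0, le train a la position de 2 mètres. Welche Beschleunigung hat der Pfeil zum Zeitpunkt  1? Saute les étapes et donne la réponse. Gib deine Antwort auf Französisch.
L'accélération à t = 1 est a = -6.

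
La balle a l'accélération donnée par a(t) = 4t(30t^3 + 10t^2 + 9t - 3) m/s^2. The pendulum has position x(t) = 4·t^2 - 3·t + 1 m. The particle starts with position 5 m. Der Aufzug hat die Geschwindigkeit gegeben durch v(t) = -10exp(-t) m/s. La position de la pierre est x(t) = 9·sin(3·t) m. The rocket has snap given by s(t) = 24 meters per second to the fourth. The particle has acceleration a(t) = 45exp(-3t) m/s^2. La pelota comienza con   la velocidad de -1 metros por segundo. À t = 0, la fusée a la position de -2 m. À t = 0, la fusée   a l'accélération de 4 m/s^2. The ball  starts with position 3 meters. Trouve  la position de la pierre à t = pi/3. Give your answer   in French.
De l'équation de la position x(t) = 9·sin(3·t), nous substituons t = pi/3 pour obtenir x = 0.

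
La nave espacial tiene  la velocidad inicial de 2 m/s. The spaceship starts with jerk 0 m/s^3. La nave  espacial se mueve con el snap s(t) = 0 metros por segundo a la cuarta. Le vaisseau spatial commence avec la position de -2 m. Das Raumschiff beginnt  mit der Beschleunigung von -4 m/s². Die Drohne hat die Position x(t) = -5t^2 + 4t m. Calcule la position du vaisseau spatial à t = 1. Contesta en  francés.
Pour résoudre ceci, nous devons prendre 4 intégrales de notre équation du snap s(t) = 0. L'intégrale du snap est le jerk. En utilisant j(0) = 0, nous obtenons j(t) = 0. L'intégrale du jerk est l'accélération. En utilisant a(0) = -4, nous obtenons a(t) = -4. En prenant ∫a(t)dt et en appliquant v(0) = 2, nous trouvons v(t) = 2 - 4·t. La primitive de la vitesse, avec x(0) = -2, donne la position: x(t) = -2·t^2 + 2·t - 2. En utilisant x(t) = -2·t^2 + 2·t - 2 et en substituant t = 1, nous trouvons x = -2.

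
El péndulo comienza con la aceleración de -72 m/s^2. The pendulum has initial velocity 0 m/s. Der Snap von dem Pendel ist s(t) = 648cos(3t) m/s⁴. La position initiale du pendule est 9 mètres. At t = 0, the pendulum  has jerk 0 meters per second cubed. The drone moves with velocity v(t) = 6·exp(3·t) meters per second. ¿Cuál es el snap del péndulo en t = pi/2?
Tenemos el snap s(t) = 648·cos(3·t). Sustituyendo t = pi/2: s(pi/2) = 0.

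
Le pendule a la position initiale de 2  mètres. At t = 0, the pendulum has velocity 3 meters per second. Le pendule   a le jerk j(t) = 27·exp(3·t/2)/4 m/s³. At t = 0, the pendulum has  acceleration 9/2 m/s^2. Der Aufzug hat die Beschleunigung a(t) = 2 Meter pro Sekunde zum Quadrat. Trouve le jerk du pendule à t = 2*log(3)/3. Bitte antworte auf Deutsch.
Wir haben den Ruck j(t) = 27·exp(3·t/2)/4. Durch Einsetzen von t = 2*log(3)/3: j(2*log(3)/3) = 81/4.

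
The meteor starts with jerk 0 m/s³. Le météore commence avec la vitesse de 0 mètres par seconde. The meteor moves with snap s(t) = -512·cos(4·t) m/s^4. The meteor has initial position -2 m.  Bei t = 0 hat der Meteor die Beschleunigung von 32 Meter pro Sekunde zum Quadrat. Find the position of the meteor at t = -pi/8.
We need to integrate our snap equation s(t) = -512·cos(4·t) 4 times. The integral of snap, with j(0) = 0, gives jerk: j(t) = -128·sin(4·t). Integrating jerk and using the initial condition a(0) = 32, we get a(t) = 32·cos(4·t). Taking ∫a(t)dt and applying v(0) = 0, we find v(t) = 8·sin(4·t). Finding the integral of v(t) and using x(0) = -2: x(t) = -2·cos(4·t). Using x(t) = -2·cos(4·t) and substituting t = -pi/8, we find x = 0.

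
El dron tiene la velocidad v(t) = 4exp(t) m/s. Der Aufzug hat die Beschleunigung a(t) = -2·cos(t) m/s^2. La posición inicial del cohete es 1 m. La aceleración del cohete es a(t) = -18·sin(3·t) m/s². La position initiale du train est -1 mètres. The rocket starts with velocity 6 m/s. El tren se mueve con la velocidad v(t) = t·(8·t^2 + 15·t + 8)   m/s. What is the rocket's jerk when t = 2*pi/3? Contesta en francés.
Pour résoudre ceci, nous devons prendre 1 dérivée de notre équation de l'accélération a(t) = -18·sin(3·t). La dérivée de l'accélération donne le jerk: j(t) = -54·cos(3·t). En utilisant j(t) = -54·cos(3·t) et en substituant t = 2*pi/3, nous trouvons j = -54.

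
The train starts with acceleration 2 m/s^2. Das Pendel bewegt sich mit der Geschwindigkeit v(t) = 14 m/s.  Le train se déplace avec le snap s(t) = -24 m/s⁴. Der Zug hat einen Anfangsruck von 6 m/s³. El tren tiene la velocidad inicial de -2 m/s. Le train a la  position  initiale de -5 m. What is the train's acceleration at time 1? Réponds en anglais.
Starting from snap s(t) = -24, we take 2 antiderivatives. Taking ∫s(t)dt and applying j(0) = 6, we find j(t) = 6 - 24·t. The antiderivative of jerk is acceleration. Using a(0) = 2, we get a(t) = -12·t^2 + 6·t + 2. From the given acceleration equation a(t) = -12·t^2 + 6·t + 2, we substitute t = 1 to get a = -4.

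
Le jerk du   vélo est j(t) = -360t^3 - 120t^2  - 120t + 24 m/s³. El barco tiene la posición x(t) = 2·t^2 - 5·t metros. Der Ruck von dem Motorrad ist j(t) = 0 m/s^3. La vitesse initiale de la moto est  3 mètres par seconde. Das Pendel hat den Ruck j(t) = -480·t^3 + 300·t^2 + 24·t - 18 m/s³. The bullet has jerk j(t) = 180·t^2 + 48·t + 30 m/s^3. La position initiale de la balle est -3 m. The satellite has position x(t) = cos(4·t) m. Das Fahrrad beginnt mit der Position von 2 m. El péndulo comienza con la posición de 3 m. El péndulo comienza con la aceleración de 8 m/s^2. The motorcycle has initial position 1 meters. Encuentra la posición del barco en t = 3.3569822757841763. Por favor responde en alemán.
Aus der Gleichung für die Position x(t) = 2·t^2 - 5·t, setzen wir t = 3.3569822757841763 ein und erhalten x = 5.75374862093733.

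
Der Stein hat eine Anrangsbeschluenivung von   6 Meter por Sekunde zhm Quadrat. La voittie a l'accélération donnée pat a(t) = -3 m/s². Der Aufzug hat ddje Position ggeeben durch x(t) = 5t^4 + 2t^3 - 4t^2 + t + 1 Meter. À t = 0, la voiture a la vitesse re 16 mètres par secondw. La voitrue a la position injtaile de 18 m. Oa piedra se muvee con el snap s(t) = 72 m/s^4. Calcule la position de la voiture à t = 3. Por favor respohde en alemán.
Ausgehend von der Beschleunigung a(t) = -3, nehmen wir 2 Integrale. Mit ∫a(t)dt und Anwendung von v(0) = 16, finden wir v(t) = 16 - 3·t. Durch Integration von der Geschwindigkeit und Verwendung der Anfangsbedingung x(0) = 18, erhalten wir x(t) = -3·t^2/2 + 16·t + 18. Mit x(t) = -3·t^2/2 + 16·t + 18 und Einsetzen von t = 3, finden wir x = 105/2.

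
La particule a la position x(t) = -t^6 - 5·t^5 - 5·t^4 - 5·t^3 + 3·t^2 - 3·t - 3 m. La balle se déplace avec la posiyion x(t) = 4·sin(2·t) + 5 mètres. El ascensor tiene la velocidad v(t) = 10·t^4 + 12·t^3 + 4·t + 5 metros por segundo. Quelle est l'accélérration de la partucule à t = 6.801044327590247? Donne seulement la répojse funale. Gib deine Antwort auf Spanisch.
La aceleración en t = 6.801044327590247 es a = -98614.5141838109.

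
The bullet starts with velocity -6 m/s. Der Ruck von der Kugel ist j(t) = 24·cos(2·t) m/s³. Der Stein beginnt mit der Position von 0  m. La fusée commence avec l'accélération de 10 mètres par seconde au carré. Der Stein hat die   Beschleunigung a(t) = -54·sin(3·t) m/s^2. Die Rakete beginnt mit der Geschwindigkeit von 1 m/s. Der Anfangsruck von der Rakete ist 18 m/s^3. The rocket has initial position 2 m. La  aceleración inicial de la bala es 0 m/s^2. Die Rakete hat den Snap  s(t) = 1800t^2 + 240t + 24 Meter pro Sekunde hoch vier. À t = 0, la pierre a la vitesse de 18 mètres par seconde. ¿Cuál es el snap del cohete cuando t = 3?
Usando s(t) = 1800·t^2 + 240·t + 24 y sustituyendo t = 3, encontramos s = 16944.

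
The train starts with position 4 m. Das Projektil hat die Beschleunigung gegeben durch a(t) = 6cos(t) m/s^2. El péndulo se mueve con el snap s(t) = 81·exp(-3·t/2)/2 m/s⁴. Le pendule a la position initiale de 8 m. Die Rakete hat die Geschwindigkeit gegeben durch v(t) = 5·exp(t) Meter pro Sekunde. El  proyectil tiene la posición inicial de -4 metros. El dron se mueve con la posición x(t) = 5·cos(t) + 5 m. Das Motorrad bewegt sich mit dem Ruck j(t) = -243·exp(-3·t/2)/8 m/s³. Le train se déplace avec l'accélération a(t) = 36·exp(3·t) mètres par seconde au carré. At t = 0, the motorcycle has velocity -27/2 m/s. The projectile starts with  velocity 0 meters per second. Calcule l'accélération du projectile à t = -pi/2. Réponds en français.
De l'équation de l'accélération a(t) = 6·cos(t), nous substituons t = -pi/2 pour obtenir a = 0.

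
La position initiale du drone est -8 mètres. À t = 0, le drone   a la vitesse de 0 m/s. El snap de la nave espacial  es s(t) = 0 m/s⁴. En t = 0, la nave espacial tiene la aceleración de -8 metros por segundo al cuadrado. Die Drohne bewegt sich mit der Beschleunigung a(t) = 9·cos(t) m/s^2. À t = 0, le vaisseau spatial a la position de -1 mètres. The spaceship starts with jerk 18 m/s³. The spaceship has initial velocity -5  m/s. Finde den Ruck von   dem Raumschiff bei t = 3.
Wir müssen die Stammfunktion unserer Gleichung für den Snap s(t) = 0 1-mal finden. Durch Integration von dem Snap und Verwendung der Anfangsbedingung j(0) = 18, erhalten wir j(t) = 18. Mit j(t) = 18 und Einsetzen von t = 3, finden wir j = 18.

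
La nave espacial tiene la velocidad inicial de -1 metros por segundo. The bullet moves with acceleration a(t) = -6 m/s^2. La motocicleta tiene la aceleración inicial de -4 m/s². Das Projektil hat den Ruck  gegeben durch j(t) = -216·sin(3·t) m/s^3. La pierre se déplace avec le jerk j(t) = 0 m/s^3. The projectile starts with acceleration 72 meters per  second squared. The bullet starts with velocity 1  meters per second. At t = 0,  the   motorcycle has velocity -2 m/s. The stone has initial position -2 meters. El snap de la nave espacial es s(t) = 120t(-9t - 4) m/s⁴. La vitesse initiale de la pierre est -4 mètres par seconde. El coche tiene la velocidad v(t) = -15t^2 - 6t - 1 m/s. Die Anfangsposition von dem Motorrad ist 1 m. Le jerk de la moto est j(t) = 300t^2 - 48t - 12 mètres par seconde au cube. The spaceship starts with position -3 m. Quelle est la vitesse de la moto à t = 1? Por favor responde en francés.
En partant du jerk j(t) = 300·t^2 - 48·t - 12, nous prenons 2 primitives. La primitive du jerk, avec a(0) = -4, donne l'accélération: a(t) = 100·t^3 - 24·t^2 - 12·t - 4. En intégrant l'accélération et en utilisant la condition initiale v(0) = -2, nous obtenons v(t) = 25·t^4 - 8·t^3 - 6·t^2 - 4·t - 2. En utilisant v(t) = 25·t^4 - 8·t^3 - 6·t^2 - 4·t - 2 et en substituant t = 1, nous trouvons v = 5.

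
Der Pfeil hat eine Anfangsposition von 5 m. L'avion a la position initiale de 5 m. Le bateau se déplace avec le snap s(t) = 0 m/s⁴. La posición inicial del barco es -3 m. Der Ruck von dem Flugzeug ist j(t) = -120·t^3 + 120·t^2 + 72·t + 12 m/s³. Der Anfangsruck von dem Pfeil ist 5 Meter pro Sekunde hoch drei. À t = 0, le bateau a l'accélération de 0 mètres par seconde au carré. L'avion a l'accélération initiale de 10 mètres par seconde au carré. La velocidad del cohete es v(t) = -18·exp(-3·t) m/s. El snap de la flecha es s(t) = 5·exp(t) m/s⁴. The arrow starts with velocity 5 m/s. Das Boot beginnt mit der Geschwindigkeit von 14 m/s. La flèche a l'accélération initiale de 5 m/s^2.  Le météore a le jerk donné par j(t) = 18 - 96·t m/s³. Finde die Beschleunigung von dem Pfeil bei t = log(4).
Ausgehend von dem Snap s(t) = 5·exp(t), nehmen wir 2 Integrale. Durch Integration von dem Snap und Verwendung der Anfangsbedingung j(0) = 5, erhalten wir j(t) = 5·exp(t). Mit ∫j(t)dt und Anwendung von a(0) = 5, finden wir a(t) = 5·exp(t). Aus der Gleichung für die Beschleunigung a(t) = 5·exp(t), setzen wir t = log(4) ein und erhalten a = 20.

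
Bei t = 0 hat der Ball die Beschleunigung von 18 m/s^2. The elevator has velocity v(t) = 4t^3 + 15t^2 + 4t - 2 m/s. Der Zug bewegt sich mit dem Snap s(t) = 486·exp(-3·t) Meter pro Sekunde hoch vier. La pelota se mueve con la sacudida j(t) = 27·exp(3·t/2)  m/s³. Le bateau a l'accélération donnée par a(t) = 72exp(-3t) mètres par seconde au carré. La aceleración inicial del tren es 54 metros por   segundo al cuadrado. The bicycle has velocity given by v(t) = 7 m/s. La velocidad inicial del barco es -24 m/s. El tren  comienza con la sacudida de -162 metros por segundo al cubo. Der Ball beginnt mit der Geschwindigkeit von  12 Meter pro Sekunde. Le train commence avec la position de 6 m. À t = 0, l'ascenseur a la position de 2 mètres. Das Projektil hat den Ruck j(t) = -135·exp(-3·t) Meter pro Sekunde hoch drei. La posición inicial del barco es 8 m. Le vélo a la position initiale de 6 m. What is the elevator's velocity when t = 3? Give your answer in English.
Using v(t) = 4·t^3 + 15·t^2 + 4·t - 2 and substituting t = 3, we find v = 253.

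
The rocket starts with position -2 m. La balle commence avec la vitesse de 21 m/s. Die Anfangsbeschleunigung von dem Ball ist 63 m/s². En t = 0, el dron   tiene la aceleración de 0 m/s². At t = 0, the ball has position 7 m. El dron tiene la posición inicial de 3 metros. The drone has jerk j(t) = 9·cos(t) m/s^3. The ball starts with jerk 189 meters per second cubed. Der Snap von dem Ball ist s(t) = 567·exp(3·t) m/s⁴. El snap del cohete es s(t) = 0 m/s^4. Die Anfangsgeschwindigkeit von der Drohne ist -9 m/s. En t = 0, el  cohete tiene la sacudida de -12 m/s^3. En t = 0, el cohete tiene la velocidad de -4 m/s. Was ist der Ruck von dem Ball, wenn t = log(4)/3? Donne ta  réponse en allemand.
Ausgehend von dem Snap s(t) = 567·exp(3·t), nehmen wir 1 Integral. Durch Integration von dem Snap und Verwendung der Anfangsbedingung j(0) = 189, erhalten wir j(t) = 189·exp(3·t). Aus der Gleichung für den Ruck j(t) = 189·exp(3·t), setzen wir t = log(4)/3 ein und erhalten j = 756.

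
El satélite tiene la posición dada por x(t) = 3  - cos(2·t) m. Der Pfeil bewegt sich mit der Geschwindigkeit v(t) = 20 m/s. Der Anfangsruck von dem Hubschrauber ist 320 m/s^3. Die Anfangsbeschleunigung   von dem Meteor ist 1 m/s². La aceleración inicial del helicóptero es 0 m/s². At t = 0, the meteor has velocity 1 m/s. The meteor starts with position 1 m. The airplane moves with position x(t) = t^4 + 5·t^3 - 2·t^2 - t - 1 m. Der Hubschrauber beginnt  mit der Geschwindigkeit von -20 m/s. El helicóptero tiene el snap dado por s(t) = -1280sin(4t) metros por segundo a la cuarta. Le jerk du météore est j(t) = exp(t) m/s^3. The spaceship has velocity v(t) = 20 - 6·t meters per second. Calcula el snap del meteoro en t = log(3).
Partiendo de la sacudida j(t) = exp(t), tomamos 1 derivada. Tomando d/dt de j(t), encontramos s(t) = exp(t). De la ecuación del snap s(t) = exp(t), sustituimos t = log(3) para obtener s = 3.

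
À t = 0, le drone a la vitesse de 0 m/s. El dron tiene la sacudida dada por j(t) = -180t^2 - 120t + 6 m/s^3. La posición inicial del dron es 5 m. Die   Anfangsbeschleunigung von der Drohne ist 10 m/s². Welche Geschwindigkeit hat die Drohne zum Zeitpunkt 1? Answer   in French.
En partant du jerk j(t) = -180·t^2 - 120·t + 6, nous prenons 2 primitives. La primitive du jerk est l'accélération. En utilisant a(0) = 10, nous obtenons a(t) = -60·t^3 - 60·t^2 + 6·t + 10. La primitive de l'accélération, avec v(0) = 0, donne la vitesse: v(t) = t·(-15·t^3 - 20·t^2 + 3·t + 10). De l'équation de la vitesse v(t) = t·(-15·t^3 - 20·t^2 + 3·t + 10), nous substituons t = 1 pour obtenir v = -22.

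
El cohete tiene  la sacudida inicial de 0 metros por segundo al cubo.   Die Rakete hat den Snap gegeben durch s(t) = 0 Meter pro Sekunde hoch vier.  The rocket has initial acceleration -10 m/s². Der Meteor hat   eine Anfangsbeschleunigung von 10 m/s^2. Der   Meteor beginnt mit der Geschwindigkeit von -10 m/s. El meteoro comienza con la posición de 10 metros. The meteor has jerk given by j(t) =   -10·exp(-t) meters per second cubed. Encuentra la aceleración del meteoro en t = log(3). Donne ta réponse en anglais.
To find the answer, we compute 1 antiderivative of j(t) = -10·exp(-t). Integrating jerk and using the initial condition a(0) = 10, we get a(t) = 10·exp(-t). We have acceleration a(t) = 10·exp(-t). Substituting t = log(3): a(log(3)) = 10/3.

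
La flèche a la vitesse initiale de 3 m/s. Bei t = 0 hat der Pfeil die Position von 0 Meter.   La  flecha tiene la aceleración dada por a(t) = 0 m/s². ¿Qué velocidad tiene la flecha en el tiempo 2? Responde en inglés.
Starting from acceleration a(t) = 0, we take 1 integral. Integrating acceleration and using the initial condition v(0) = 3, we get v(t) = 3. We have velocity v(t) = 3. Substituting t = 2: v(2) = 3.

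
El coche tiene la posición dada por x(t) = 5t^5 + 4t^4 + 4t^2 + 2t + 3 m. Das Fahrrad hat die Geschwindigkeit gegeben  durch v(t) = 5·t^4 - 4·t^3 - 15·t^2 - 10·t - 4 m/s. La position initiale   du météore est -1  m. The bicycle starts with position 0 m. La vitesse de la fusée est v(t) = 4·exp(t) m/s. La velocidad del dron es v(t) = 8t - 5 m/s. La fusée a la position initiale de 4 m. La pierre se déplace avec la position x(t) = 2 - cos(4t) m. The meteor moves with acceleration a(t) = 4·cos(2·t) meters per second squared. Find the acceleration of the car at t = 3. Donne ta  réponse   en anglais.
Starting from position x(t) = 5·t^5 + 4·t^4 + 4·t^2 + 2·t + 3, we take 2 derivatives. The derivative of position gives velocity: v(t) = 25·t^4 + 16·t^3 + 8·t + 2. Taking d/dt of v(t), we find a(t) = 100·t^3 + 48·t^2 + 8. From the given acceleration equation a(t) = 100·t^3 + 48·t^2 + 8, we substitute t = 3 to get a = 3140.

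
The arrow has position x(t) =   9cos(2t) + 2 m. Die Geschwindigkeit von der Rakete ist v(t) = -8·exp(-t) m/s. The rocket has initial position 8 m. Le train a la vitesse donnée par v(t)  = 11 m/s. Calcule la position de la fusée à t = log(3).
En partant de la vitesse v(t) = -8·exp(-t), nous prenons 1 intégrale. L'intégrale de la vitesse est la position. En utilisant x(0) = 8, nous obtenons x(t) = 8·exp(-t). En utilisant x(t) = 8·exp(-t) et en substituant t = log(3), nous trouvons x = 8/3.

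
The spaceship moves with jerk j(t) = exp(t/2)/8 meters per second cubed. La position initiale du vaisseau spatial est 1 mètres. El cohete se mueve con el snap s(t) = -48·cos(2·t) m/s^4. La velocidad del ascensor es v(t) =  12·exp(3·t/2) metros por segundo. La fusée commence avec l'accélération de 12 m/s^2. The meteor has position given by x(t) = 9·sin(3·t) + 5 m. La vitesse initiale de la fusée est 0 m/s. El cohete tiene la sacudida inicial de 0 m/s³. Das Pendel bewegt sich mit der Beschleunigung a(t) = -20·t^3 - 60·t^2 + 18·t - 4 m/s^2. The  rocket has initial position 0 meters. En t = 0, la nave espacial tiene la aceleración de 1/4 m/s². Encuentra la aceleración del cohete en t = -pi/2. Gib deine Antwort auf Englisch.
Starting from snap s(t) = -48·cos(2·t), we take 2 antiderivatives. Finding the antiderivative of s(t) and using j(0) = 0: j(t) = -24·sin(2·t). The antiderivative of jerk is acceleration. Using a(0) = 12, we get a(t) = 12·cos(2·t). Using a(t) = 12·cos(2·t) and substituting t = -pi/2, we find a = -12.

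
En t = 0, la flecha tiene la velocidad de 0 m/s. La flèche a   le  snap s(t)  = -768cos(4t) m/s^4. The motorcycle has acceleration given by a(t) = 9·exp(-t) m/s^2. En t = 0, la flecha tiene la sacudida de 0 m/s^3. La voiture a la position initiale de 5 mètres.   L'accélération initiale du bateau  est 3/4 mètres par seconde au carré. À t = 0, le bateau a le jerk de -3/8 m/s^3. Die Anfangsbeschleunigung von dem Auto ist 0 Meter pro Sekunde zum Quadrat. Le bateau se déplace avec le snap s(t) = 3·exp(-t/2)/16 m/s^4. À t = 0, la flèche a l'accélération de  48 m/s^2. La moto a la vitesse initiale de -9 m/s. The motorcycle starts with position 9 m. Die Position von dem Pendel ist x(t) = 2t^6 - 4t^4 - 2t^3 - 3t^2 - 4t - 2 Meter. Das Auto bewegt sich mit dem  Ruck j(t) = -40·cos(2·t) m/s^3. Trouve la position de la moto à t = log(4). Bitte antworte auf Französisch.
Nous devons trouver l'intégrale de notre équation de l'accélération a(t) = 9·exp(-t) 2 fois. En intégrant l'accélération et en utilisant la condition initiale v(0) = -9, nous obtenons v(t) = -9·exp(-t). L'intégrale de la vitesse est la position. En utilisant x(0) = 9, nous obtenons x(t) = 9·exp(-t). Nous avons la position x(t) = 9·exp(-t). En substituant t = log(4): x(log(4)) = 9/4.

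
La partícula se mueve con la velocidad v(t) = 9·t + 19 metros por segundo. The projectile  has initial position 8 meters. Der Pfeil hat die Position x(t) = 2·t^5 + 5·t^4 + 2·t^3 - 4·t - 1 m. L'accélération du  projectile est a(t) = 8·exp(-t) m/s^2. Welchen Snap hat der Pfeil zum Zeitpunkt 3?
Wir müssen unsere Gleichung für die Position x(t) = 2·t^5 + 5·t^4 + 2·t^3 - 4·t - 1 4-mal ableiten. Durch Ableiten von der Position erhalten wir die Geschwindigkeit: v(t) = 10·t^4 + 20·t^3 + 6·t^2 - 4. Durch Ableiten von der Geschwindigkeit erhalten wir die Beschleunigung: a(t) = 40·t^3 + 60·t^2 + 12·t. Durch Ableiten von der Beschleunigung erhalten wir den Ruck: j(t) = 120·t^2 + 120·t + 12. Mit d/dt von j(t) finden wir s(t) = 240·t + 120. Aus der Gleichung für den Snap s(t) = 240·t + 120, setzen wir t = 3 ein und erhalten s = 840.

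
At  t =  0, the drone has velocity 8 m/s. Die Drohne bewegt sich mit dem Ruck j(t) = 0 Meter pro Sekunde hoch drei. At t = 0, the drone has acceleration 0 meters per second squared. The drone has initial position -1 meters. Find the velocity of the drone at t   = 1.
We must find the antiderivative of our jerk equation j(t) = 0 2 times. The antiderivative of jerk, with a(0) = 0, gives acceleration: a(t) = 0. Taking ∫a(t)dt and applying v(0) = 8, we find v(t) = 8. We have velocity v(t) = 8. Substituting t = 1: v(1) = 8.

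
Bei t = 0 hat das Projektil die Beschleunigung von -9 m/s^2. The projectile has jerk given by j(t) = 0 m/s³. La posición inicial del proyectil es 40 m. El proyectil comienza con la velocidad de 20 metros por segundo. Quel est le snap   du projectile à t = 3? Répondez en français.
Pour résoudre ceci, nous devons prendre 1 dérivée de notre équation du jerk j(t) = 0. En prenant d/dt de j(t), nous trouvons s(t) = 0. En utilisant s(t) = 0 et en substituant t = 3, nous trouvons s = 0.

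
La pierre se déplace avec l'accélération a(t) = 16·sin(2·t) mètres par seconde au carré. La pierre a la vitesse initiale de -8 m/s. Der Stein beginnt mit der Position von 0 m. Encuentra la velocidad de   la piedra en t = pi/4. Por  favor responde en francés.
Pour résoudre ceci, nous devons prendre 1 primitive de notre équation de l'accélération a(t) = 16·sin(2·t). La primitive de l'accélération, avec v(0) = -8, donne la vitesse: v(t) = -8·cos(2·t). De l'équation de la vitesse v(t) = -8·cos(2·t), nous substituons t = pi/4 pour obtenir v = 0.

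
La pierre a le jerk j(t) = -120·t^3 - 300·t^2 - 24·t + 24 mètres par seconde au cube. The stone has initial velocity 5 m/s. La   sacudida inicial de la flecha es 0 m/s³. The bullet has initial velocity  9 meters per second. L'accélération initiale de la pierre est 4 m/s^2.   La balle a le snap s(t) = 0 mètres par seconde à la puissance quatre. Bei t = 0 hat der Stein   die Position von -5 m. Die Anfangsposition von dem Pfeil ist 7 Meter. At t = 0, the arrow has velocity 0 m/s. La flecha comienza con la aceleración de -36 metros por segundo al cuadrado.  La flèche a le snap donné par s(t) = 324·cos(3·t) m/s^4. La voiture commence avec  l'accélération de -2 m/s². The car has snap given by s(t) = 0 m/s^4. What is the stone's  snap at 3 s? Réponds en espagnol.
Para resolver esto, necesitamos tomar 1 derivada de nuestra ecuación de la sacudida j(t) = -120·t^3 - 300·t^2 - 24·t + 24. La derivada de la sacudida da el snap: s(t) = -360·t^2 - 600·t - 24. De la ecuación del snap s(t) = -360·t^2 - 600·t - 24, sustituimos t = 3 para obtener s = -5064.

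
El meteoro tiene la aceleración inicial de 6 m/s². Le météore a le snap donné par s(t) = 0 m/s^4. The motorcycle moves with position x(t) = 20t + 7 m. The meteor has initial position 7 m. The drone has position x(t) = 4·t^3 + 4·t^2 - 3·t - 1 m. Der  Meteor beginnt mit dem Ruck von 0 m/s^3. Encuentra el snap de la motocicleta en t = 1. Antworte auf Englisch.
We must differentiate our position equation x(t) = 20·t + 7 4 times. Taking d/dt of x(t), we find v(t) = 20. The derivative of velocity gives acceleration: a(t) = 0. The derivative of acceleration gives jerk: j(t) = 0. The derivative of jerk gives snap: s(t) = 0. Using s(t) = 0 and substituting t = 1, we find s = 0.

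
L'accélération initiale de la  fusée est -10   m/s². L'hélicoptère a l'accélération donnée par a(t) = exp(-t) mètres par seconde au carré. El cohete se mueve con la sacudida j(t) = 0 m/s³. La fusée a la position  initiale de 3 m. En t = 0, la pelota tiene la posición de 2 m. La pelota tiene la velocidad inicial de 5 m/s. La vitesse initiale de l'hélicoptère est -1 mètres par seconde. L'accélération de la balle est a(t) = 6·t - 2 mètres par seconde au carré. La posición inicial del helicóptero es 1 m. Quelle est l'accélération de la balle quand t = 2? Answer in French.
Nous avons l'accélération a(t) = 6·t - 2. En substituant t = 2: a(2) = 10.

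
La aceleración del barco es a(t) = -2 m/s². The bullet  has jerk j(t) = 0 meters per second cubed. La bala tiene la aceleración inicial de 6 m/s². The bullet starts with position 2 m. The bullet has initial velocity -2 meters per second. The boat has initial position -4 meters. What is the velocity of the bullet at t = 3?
We must find the integral of our jerk equation j(t) = 0 2 times. The integral of jerk, with a(0) = 6, gives acceleration: a(t) = 6. The antiderivative of acceleration, with v(0) = -2, gives velocity: v(t) = 6·t - 2. Using v(t) = 6·t - 2 and substituting t = 3, we find v = 16.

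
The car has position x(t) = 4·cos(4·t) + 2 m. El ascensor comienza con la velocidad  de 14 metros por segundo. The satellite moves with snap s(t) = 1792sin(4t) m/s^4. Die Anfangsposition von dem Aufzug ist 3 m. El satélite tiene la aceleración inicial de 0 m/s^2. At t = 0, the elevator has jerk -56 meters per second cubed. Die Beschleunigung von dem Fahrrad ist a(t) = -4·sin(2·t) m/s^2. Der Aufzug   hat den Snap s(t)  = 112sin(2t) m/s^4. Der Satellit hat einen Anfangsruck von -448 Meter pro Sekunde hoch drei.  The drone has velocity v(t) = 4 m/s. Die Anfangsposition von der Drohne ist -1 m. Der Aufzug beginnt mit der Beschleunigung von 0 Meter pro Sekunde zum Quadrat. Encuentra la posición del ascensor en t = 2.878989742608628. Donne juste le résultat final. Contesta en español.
La posición en t = 2.878989742608628 es x = -0.509737677095254.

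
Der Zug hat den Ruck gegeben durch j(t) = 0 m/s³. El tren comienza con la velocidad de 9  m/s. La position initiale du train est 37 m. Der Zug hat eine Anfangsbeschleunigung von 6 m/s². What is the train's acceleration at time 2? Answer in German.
Um dies zu lösen, müssen wir 1 Integral unserer Gleichung für den Ruck j(t) = 0 finden. Die Stammfunktion von dem Ruck, mit a(0) = 6, ergibt die Beschleunigung: a(t) = 6. Wir haben die Beschleunigung a(t) = 6. Durch Einsetzen von t = 2: a(2) = 6.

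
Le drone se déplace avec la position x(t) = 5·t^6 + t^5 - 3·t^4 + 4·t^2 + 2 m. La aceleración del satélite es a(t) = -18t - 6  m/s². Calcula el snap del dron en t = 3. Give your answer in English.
To solve this, we need to take 4 derivatives of our position equation x(t) = 5·t^6 + t^5 - 3·t^4 + 4·t^2 + 2. Taking d/dt of x(t), we find v(t) = 30·t^5 + 5·t^4 - 12·t^3 + 8·t. The derivative of velocity gives acceleration: a(t) = 150·t^4 + 20·t^3 - 36·t^2 + 8. Differentiating acceleration, we get jerk: j(t) = 600·t^3 + 60·t^2 - 72·t. Differentiating jerk, we get snap: s(t) = 1800·t^2 + 120·t - 72. From the given snap equation s(t) = 1800·t^2 + 120·t - 72, we substitute t = 3 to get s = 16488.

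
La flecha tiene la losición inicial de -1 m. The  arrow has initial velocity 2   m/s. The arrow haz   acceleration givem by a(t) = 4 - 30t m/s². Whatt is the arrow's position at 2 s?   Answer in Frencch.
Nous devons intégrer notre équation de l'accélération a(t) = 4 - 30·t 2 fois. En prenant ∫a(t)dt et en appliquant v(0) = 2, nous trouvons v(t) = -15·t^2 + 4·t + 2. L'intégrale de la vitesse est la position. En utilisant x(0) = -1, nous obtenons x(t) = -5·t^3 + 2·t^2 + 2·t - 1. De l'équation de la position x(t) = -5·t^3 + 2·t^2 + 2·t - 1, nous substituons t = 2 pour obtenir x = -29.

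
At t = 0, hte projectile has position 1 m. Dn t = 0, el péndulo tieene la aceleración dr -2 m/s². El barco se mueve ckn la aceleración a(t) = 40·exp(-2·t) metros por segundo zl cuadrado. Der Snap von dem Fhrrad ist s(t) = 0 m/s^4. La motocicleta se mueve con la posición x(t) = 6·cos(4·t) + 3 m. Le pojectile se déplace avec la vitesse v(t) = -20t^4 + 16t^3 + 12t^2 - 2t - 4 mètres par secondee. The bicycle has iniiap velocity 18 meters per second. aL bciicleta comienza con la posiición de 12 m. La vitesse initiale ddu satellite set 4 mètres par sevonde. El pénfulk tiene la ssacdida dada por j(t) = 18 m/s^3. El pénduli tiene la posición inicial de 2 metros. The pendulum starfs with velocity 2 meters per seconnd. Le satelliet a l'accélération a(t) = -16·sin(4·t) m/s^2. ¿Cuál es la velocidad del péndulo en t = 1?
Debemos encontrar la integral de nuestra ecuación de la sacudida j(t) = 18 2 veces. Integrando la sacudida y usando la condición inicial a(0) = -2, obtenemos a(t) = 18·t - 2. La antiderivada de la aceleración es la velocidad. Usando v(0) = 2, obtenemos v(t) = 9·t^2 - 2·t + 2. Tenemos la velocidad v(t) = 9·t^2 - 2·t + 2. Sustituyendo t = 1: v(1) = 9.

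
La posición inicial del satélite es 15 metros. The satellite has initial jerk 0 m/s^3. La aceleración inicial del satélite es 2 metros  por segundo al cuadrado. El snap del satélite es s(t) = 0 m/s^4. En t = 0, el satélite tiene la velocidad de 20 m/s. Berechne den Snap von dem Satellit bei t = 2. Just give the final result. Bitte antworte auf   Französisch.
s(2) = 0.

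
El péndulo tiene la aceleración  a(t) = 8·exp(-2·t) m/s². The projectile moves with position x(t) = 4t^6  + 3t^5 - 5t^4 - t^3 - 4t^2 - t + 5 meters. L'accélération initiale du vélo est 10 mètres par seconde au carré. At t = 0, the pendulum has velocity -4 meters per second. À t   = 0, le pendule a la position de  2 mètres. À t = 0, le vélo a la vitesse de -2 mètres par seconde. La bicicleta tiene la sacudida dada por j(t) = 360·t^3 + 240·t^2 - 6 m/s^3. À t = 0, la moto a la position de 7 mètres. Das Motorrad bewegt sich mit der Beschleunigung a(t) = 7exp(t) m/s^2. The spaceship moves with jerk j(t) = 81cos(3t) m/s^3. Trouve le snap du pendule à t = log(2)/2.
En partant de l'accélération a(t) = 8·exp(-2·t), nous prenons 2 dérivées. En dérivant l'accélération, nous obtenons le jerk: j(t) = -16·exp(-2·t). La dérivée du jerk donne le snap: s(t) = 32·exp(-2·t). Nous avons le snap s(t) = 32·exp(-2·t). En substituant t = log(2)/2: s(log(2)/2) = 16.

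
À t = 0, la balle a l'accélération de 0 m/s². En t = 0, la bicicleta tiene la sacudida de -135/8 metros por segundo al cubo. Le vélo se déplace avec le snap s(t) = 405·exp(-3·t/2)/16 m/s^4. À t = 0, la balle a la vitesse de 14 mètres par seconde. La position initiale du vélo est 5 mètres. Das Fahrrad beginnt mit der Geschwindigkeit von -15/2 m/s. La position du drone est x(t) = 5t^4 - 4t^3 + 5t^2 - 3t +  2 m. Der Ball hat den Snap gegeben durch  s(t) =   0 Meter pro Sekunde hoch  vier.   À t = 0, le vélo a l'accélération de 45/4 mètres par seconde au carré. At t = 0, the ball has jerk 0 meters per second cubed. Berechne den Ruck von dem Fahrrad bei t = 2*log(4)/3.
Wir müssen die Stammfunktion unserer Gleichung für den Snap s(t) = 405·exp(-3·t/2)/16 1-mal finden. Durch Integration von dem Snap und Verwendung der Anfangsbedingung j(0) = -135/8, erhalten wir j(t) = -135·exp(-3·t/2)/8. Wir haben den Ruck j(t) = -135·exp(-3·t/2)/8. Durch Einsetzen von t = 2*log(4)/3: j(2*log(4)/3) = -135/32.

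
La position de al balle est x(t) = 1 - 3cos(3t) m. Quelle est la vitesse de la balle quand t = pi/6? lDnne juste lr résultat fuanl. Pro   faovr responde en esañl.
La velocidad en t = pi/6 es v = 9.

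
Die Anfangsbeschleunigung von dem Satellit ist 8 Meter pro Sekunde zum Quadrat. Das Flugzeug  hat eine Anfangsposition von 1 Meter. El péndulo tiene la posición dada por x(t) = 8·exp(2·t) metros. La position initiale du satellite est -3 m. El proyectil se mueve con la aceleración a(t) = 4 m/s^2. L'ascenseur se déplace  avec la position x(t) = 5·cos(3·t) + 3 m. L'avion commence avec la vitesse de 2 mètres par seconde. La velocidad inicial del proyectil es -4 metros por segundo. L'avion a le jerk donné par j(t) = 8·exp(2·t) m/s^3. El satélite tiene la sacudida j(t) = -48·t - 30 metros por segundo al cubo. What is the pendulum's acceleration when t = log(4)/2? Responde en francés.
Pour résoudre ceci, nous devons prendre 2 dérivées de notre équation de la position x(t) = 8·exp(2·t). La dérivée de la position donne la vitesse: v(t) = 16·exp(2·t). En dérivant la vitesse, nous obtenons l'accélération: a(t) = 32·exp(2·t). De l'équation de l'accélération a(t) = 32·exp(2·t), nous substituons t = log(4)/2 pour obtenir a = 128.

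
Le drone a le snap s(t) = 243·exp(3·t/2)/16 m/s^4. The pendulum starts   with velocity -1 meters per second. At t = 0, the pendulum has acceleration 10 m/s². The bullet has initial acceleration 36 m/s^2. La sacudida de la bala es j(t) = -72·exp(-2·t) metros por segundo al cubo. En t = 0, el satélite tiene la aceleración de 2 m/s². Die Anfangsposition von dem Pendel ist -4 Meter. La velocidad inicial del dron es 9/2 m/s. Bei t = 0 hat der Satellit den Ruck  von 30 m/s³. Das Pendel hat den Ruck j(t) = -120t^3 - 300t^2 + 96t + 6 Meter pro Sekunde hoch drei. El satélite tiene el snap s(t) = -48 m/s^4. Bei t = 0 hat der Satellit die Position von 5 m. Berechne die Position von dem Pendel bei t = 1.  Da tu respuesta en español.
Necesitamos integrar nuestra ecuación de la sacudida j(t) = -120·t^3 - 300·t^2 + 96·t + 6 3 veces. Integrando la sacudida y usando la condición inicial a(0) = 10, obtenemos a(t) = -30·t^4 - 100·t^3 + 48·t^2 + 6·t + 10. La integral de la aceleración es la velocidad. Usando v(0) = -1, obtenemos v(t) = -6·t^5 - 25·t^4 + 16·t^3 + 3·t^2 + 10·t - 1. Integrando la velocidad y usando la condición inicial x(0) = -4, obtenemos x(t) = -t^6 - 5·t^5 + 4·t^4 + t^3 + 5·t^2 - t - 4. De la ecuación de la posición x(t) = -t^6 - 5·t^5 + 4·t^4 + t^3 + 5·t^2 - t - 4, sustituimos t = 1 para obtener x = -1.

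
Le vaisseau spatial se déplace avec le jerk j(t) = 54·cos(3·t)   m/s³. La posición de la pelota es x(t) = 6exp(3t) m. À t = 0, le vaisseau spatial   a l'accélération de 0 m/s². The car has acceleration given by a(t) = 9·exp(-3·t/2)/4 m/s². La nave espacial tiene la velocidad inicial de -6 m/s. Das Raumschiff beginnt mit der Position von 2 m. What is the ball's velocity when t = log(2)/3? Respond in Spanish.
Para resolver esto, necesitamos tomar 1 derivada de nuestra ecuación de la posición x(t) = 6·exp(3·t). Derivando la posición, obtenemos la velocidad: v(t) = 18·exp(3·t). Tenemos la velocidad v(t) = 18·exp(3·t). Sustituyendo t = log(2)/3: v(log(2)/3) = 36.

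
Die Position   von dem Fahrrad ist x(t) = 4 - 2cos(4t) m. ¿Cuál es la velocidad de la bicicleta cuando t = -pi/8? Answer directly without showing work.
La respuesta es -8.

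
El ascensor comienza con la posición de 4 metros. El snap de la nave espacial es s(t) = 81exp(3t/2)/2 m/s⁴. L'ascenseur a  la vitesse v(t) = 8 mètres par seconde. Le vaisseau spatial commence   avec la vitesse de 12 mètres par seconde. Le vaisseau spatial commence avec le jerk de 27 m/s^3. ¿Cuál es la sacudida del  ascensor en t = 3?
Debemos derivar nuestra ecuación de la velocidad v(t) = 8 2 veces. Derivando la velocidad, obtenemos la aceleración: a(t) = 0. Tomando d/dt de a(t), encontramos j(t) = 0. Tenemos la sacudida j(t) = 0. Sustituyendo t = 3: j(3) = 0.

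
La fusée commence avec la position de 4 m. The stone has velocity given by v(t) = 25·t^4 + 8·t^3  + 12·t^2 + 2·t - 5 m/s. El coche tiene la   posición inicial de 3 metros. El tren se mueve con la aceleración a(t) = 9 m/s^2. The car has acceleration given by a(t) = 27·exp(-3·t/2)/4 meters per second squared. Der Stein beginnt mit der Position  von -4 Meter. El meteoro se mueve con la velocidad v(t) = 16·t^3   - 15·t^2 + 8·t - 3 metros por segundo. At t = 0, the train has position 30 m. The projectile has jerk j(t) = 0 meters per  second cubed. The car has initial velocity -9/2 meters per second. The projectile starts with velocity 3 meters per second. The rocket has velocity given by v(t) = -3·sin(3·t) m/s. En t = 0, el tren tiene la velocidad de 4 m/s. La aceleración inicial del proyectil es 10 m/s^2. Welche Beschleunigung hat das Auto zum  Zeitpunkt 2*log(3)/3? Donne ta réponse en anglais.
Using a(t) = 27·exp(-3·t/2)/4 and substituting t = 2*log(3)/3, we find a = 9/4.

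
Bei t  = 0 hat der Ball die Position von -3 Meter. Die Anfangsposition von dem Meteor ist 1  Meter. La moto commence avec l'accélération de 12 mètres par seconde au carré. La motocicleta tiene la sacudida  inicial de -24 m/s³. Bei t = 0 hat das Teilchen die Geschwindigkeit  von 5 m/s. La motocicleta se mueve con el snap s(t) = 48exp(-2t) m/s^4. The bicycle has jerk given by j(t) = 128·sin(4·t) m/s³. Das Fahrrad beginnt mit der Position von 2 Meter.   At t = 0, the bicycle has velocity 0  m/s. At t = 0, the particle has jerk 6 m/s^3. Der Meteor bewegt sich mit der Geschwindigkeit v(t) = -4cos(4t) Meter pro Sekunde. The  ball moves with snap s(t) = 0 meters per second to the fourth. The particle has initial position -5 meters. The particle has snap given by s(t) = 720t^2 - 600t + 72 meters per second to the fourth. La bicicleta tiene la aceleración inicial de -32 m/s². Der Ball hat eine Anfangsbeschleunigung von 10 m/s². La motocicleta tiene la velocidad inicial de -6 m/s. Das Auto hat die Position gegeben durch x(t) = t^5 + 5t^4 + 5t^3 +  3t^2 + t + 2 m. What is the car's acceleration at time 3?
Starting from position x(t) = t^5 + 5·t^4 + 5·t^3 + 3·t^2 + t + 2, we take 2 derivatives. Taking d/dt of x(t), we find v(t) = 5·t^4 + 20·t^3 + 15·t^2 + 6·t + 1. Taking d/dt of v(t), we find a(t) = 20·t^3 + 60·t^2 + 30·t + 6. We have acceleration a(t) = 20·t^3 + 60·t^2 + 30·t + 6. Substituting t = 3: a(3) = 1176.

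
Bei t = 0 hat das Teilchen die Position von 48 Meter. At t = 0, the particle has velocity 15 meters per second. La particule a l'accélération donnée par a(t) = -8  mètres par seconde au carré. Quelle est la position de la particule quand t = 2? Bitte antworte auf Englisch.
To solve this, we need to take 2 antiderivatives of our acceleration equation a(t) = -8. Taking ∫a(t)dt and applying v(0) = 15, we find v(t) = 15 - 8·t. Integrating velocity and using the initial condition x(0) = 48, we get x(t) = -4·t^2 + 15·t + 48. We have position x(t) = -4·t^2 + 15·t + 48. Substituting t = 2: x(2) = 62.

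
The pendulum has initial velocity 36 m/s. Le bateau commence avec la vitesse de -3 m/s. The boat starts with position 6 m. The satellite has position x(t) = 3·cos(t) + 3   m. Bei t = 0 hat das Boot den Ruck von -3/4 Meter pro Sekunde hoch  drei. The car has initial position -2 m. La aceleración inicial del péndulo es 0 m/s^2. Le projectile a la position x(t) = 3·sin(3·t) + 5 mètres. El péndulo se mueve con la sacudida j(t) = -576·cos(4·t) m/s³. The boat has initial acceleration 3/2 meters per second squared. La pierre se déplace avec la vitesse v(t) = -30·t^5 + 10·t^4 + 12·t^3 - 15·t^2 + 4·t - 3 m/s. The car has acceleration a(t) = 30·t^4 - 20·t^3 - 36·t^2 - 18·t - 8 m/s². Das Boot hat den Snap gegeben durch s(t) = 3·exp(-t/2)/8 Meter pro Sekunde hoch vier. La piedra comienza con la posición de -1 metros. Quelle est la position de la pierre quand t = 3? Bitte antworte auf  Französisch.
En partant de la vitesse v(t) = -30·t^5 + 10·t^4 + 12·t^3 - 15·t^2 + 4·t - 3, nous prenons 1 primitive. La primitive de la vitesse, avec x(0) = -1, donne la position: x(t) = -5·t^6 + 2·t^5 + 3·t^4 - 5·t^3 + 2·t^2 - 3·t - 1. De l'équation de la position x(t) = -5·t^6 + 2·t^5 + 3·t^4 - 5·t^3 + 2·t^2 - 3·t - 1, nous substituons t = 3 pour obtenir x = -3043.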